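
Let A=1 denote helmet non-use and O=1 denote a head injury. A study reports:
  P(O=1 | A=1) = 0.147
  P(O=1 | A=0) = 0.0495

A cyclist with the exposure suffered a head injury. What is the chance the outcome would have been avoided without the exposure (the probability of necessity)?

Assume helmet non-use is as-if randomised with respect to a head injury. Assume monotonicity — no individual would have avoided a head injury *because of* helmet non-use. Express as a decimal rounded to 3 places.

PN ≈ 0.663

Let p₁ = 0.147, p₀ = 0.0495.
Under exogeneity and monotonicity, PN = (p₁ − p₀) / p₁.
PN = (0.147 − 0.0495) / 0.147 = 0.0975 / 0.147 ≈ 0.6633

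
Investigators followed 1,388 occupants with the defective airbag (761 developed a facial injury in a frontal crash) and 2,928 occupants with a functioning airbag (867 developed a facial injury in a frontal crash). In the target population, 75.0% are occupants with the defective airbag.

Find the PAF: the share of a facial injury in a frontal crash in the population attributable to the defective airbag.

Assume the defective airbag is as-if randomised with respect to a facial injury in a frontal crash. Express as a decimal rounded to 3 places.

PAF ≈ 0.390

p₁ = P(outcome | exposed) = 761/1388 = 0.54827
p₀ = P(outcome | unexposed) = 867/2928 = 0.29611
Overall risk P(Y=1) = π·p₁ + (1−π)·p₀ = 0.75×0.54827 + 0.25×0.29611 = 0.48523.
Under exogeneity, PAF = [P(Y=1) − p₀] / P(Y=1).
PAF = (0.48523 − 0.29611) / 0.48523 ≈ 0.3898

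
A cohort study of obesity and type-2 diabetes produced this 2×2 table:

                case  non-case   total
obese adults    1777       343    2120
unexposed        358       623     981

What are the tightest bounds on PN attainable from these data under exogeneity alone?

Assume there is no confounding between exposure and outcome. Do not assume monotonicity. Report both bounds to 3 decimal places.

0.565 ≤ PN ≤ 0.758

p₁ = P(outcome | exposed) = 1777/2120 = 0.83821
p₀ = P(outcome | unexposed) = 358/981 = 0.36493
Under exogeneity alone the bounds on PN are max{0,(p₁−p₀)/p₁} ≤ PN ≤ min{1,(1−p₀)/p₁}.
  lower = (p₁ − p₀)/p₁ = 0.47327 / 0.83821 ≈ 0.5646
  upper = min{1, (1 − p₀)/p₁} = 0.63507 / 0.83821 ≈ 0.7576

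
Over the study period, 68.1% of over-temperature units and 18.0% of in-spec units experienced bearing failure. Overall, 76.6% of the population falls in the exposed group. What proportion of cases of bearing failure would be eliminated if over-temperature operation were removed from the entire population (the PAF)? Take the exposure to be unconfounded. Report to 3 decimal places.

p₁ = 0.681, p₀ = 0.18.
Overall risk P(Y=1) = π·p₁ + (1−π)·p₀ = 0.766×0.681 + 0.234×0.18 = 0.56377.
Under exogeneity, PAF = [P(Y=1) − p₀] / P(Y=1).
PAF = (0.56377 − 0.18) / 0.56377 ≈ 0.6807

PAF ≈ 0.681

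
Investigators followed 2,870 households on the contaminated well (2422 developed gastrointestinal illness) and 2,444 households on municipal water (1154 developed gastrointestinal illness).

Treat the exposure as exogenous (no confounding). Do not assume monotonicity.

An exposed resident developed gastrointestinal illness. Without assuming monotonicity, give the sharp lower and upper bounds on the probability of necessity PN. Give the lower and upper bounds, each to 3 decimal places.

p₁ = P(outcome | exposed) = 2422/2870 = 0.8439
p₀ = P(outcome | unexposed) = 1154/2444 = 0.47218
Under exogeneity alone the bounds on PN are max{0,(p₁−p₀)/p₁} ≤ PN ≤ min{1,(1−p₀)/p₁}.
  lower = (p₁ − p₀)/p₁ = 0.37173 / 0.8439 ≈ 0.4405
  upper = min{1, (1 − p₀)/p₁} = 0.52782 / 0.8439 ≈ 0.6255

0.440 ≤ PN ≤ 0.625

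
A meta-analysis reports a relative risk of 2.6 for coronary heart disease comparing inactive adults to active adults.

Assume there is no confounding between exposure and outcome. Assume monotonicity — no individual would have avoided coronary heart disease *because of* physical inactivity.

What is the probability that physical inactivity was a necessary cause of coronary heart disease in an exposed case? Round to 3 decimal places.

PN ≈ 0.615

Under exogeneity and monotonicity, PN = (RR − 1) / RR = 1 − 1/RR.
PN = (2.6 − 1) / 2.6 = 1.6 / 2.6 ≈ 0.6154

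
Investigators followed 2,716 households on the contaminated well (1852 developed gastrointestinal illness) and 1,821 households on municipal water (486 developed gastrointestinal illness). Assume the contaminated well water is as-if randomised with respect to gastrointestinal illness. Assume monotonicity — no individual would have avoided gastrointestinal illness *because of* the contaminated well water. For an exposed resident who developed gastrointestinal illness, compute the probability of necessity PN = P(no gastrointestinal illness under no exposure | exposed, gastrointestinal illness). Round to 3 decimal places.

p₁ = P(outcome | exposed) = 1852/2716 = 0.68189
p₀ = P(outcome | unexposed) = 486/1821 = 0.26689
Under exogeneity and monotonicity, PN = (p₁ − p₀) / p₁.
PN = (0.68189 − 0.26689) / 0.68189 = 0.415 / 0.68189 ≈ 0.6086

PN ≈ 0.609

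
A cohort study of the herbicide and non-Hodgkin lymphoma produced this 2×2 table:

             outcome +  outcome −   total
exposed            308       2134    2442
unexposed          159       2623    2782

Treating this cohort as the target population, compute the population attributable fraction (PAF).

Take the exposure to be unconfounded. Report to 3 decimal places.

PAF ≈ 0.361

p₁ = P(outcome | exposed) = 308/2442 = 0.12613
p₀ = P(outcome | unexposed) = 159/2782 = 0.057153
Exposure prevalence π = 2442/5224 = 0.46746; overall risk P(Y=1) = 0.089395.
Under exogeneity, PAF = [P(Y=1) − p₀]/P(Y=1).
PAF = (0.089395 − 0.057153) / 0.089395 ≈ 0.3607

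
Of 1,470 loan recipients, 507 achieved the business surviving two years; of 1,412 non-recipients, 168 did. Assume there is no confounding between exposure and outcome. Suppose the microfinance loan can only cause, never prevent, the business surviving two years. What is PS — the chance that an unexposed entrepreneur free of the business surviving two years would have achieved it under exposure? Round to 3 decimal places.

p₁ = P(outcome | exposed) = 507/1470 = 0.3449
p₀ = P(outcome | unexposed) = 168/1412 = 0.11898
Under exogeneity and monotonicity, PS = (p₁ − p₀) / (1 − p₀).
PS = (0.3449 − 0.11898) / (1 − 0.11898) = 0.22592 / 0.88102 ≈ 0.2564

PS ≈ 0.256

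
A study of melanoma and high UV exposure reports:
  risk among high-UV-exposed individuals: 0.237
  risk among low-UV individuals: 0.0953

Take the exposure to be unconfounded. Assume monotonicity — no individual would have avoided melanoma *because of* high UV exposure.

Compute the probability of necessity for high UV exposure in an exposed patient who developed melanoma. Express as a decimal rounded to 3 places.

Let p₁ = 0.237, p₀ = 0.0953.
Under exogeneity and monotonicity, PN = (p₁ − p₀) / p₁.
PN = (0.237 − 0.0953) / 0.237 = 0.1417 / 0.237 ≈ 0.5979

PN ≈ 0.598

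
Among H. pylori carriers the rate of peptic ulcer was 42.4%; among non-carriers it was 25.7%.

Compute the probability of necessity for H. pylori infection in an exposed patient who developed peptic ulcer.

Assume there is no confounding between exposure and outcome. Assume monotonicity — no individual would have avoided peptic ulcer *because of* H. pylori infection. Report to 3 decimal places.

PN ≈ 0.394

p₁ = 0.424, p₀ = 0.257.
Under exogeneity and monotonicity, PN = (p₁ − p₀) / p₁.
PN = (0.424 − 0.257) / 0.424 = 0.167 / 0.424 ≈ 0.3939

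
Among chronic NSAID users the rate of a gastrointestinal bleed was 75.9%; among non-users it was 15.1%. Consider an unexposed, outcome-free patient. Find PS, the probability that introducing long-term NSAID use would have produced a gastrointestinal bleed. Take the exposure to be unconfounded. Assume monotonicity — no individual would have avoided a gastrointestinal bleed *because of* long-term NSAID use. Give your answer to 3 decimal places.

p₁ = 0.759, p₀ = 0.151.
Under exogeneity and monotonicity, PS = (p₁ − p₀) / (1 − p₀).
PS = (0.759 − 0.151) / (1 − 0.151) = 0.608 / 0.849 ≈ 0.7161

PS ≈ 0.716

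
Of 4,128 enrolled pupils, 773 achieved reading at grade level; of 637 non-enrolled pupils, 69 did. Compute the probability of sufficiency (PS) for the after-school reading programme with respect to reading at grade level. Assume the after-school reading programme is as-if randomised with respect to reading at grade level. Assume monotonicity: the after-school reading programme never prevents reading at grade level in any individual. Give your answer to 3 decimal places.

PS ≈ 0.089

p₁ = P(outcome | exposed) = 773/4128 = 0.18726
p₀ = P(outcome | unexposed) = 69/637 = 0.10832
Under exogeneity and monotonicity, PS = (p₁ − p₀) / (1 − p₀).
PS = (0.18726 − 0.10832) / (1 − 0.10832) = 0.078938 / 0.89168 ≈ 0.0885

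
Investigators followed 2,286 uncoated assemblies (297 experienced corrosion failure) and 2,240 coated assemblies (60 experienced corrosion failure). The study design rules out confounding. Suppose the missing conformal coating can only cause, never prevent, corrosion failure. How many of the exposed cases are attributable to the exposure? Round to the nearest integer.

about 236 cases

p₁ = P(outcome | exposed) = 297/2286 = 0.12992
p₀ = P(outcome | unexposed) = 60/2240 = 0.026786
PN = (p₁ − p₀)/p₁ = (0.12992 − 0.026786) / 0.12992 ≈ 0.79383.
Attributable cases ≈ PN × (exposed cases) = 0.79383 × 297 ≈ 235.77.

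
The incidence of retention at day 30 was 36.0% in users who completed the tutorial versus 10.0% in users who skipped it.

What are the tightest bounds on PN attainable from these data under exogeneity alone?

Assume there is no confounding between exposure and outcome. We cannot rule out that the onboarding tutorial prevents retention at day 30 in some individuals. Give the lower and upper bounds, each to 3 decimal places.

0.722 ≤ PN ≤ 1.000

p₁ = 0.36, p₀ = 0.1.
Under exogeneity alone the bounds on PN are max{0,(p₁−p₀)/p₁} ≤ PN ≤ min{1,(1−p₀)/p₁}.
  lower = (p₁ − p₀)/p₁ = 0.26 / 0.36 ≈ 0.7222
  upper = min{1, (1 − p₀)/p₁} = 0.9 / 0.36 ≈ 2.5000 → capped at 1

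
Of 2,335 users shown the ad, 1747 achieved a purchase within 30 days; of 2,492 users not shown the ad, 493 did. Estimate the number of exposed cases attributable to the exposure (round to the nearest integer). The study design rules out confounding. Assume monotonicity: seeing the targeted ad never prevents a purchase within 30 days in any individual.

about 1285 cases

p₁ = P(outcome | exposed) = 1747/2335 = 0.74818
p₀ = P(outcome | unexposed) = 493/2492 = 0.19783
PN = (p₁ − p₀)/p₁ = (0.74818 − 0.19783) / 0.74818 ≈ 0.73558.
Attributable cases ≈ PN × (exposed cases) = 0.73558 × 1747 ≈ 1285.06.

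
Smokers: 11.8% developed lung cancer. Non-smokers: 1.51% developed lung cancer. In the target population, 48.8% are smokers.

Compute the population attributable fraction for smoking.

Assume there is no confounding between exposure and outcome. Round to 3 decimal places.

PAF ≈ 0.769

p₁ = 0.118, p₀ = 0.0151.
Overall risk P(Y=1) = π·p₁ + (1−π)·p₀ = 0.488×0.118 + 0.512×0.0151 = 0.065315.
Under exogeneity, PAF = [P(Y=1) − p₀] / P(Y=1).
PAF = (0.065315 − 0.0151) / 0.065315 ≈ 0.7688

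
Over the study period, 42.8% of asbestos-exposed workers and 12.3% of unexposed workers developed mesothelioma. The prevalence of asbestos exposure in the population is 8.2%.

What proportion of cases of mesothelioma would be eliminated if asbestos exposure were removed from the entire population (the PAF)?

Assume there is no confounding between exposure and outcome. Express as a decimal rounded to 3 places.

p₁ = 0.428, p₀ = 0.123.
Overall risk P(Y=1) = π·p₁ + (1−π)·p₀ = 0.082×0.428 + 0.918×0.123 = 0.14801.
Under exogeneity, PAF = [P(Y=1) − p₀] / P(Y=1).
PAF = (0.14801 − 0.123) / 0.14801 ≈ 0.1690

PAF ≈ 0.169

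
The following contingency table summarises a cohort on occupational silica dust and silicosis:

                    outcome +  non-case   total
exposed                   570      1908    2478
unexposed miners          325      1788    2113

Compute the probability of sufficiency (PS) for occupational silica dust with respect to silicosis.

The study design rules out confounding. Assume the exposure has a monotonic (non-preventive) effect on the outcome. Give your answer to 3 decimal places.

PS ≈ 0.090

p₁ = P(outcome | exposed) = 570/2478 = 0.23002
p₀ = P(outcome | unexposed) = 325/2113 = 0.15381
Under exogeneity and monotonicity, PS = (p₁ − p₀)/(1 − p₀).
PS = (0.23002 − 0.15381) / 0.84619 ≈ 0.0901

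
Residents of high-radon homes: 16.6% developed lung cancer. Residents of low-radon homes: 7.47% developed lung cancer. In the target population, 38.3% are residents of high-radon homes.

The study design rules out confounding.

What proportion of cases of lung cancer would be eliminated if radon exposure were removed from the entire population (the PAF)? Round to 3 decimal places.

PAF ≈ 0.319

p₁ = 0.166, p₀ = 0.0747.
Overall risk P(Y=1) = π·p₁ + (1−π)·p₀ = 0.383×0.166 + 0.617×0.0747 = 0.10967.
Under exogeneity, PAF = [P(Y=1) − p₀] / P(Y=1).
PAF = (0.10967 − 0.0747) / 0.10967 ≈ 0.3189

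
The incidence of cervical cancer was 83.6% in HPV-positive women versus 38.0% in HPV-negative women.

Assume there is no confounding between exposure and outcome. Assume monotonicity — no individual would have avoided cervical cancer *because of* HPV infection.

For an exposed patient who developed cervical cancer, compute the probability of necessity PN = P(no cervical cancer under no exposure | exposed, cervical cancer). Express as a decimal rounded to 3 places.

p₁ = 0.836, p₀ = 0.38.
Under exogeneity and monotonicity, PN = (p₁ − p₀) / p₁.
PN = (0.836 − 0.38) / 0.836 = 0.456 / 0.836 ≈ 0.5455

PN ≈ 0.545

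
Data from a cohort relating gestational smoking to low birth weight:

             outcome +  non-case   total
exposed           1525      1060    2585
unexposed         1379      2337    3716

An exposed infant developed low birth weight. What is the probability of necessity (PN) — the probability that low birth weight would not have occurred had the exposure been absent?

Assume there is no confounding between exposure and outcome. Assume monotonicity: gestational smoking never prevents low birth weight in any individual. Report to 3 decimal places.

p₁ = P(outcome | exposed) = 1525/2585 = 0.58994
p₀ = P(outcome | unexposed) = 1379/3716 = 0.3711
Under exogeneity and monotonicity, PN = (p₁ − p₀) / p₁.
PN = (0.58994 − 0.3711) / 0.58994 = 0.21884 / 0.58994 ≈ 0.3710

PN ≈ 0.371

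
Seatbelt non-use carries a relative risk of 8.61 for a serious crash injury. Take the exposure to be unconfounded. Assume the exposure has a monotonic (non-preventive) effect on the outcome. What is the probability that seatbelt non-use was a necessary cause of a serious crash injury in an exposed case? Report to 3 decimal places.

Under exogeneity and monotonicity, PN = (RR − 1) / RR = 1 − 1/RR.
PN = (8.61 − 1) / 8.61 = 7.61 / 8.61 ≈ 0.8839

PN ≈ 0.884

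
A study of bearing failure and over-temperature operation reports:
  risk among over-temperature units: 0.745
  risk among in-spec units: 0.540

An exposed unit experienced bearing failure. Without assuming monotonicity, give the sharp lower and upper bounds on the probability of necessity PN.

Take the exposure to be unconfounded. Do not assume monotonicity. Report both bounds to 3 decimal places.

Let p₁ = 0.745, p₀ = 0.54.
Under exogeneity alone the bounds on PN are max{0,(p₁−p₀)/p₁} ≤ PN ≤ min{1,(1−p₀)/p₁}.
  lower = (p₁ − p₀)/p₁ = 0.205 / 0.745 ≈ 0.2752
  upper = min{1, (1 − p₀)/p₁} = 0.46 / 0.745 ≈ 0.6174

0.275 ≤ PN ≤ 0.617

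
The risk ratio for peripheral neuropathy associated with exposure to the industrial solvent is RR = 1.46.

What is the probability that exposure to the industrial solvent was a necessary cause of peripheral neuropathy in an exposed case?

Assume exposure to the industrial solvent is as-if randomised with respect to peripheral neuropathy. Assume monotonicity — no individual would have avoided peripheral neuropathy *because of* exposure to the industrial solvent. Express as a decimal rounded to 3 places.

PN ≈ 0.315

Under exogeneity and monotonicity, PN = (RR − 1) / RR = 1 − 1/RR.
PN = (1.46 − 1) / 1.46 = 0.46 / 1.46 ≈ 0.3151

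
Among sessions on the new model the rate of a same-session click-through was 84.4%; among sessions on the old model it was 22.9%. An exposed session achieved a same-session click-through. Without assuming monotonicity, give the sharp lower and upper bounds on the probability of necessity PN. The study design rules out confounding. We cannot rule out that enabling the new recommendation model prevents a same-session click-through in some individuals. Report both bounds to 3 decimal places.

p₁ = 0.844, p₀ = 0.229.
Under exogeneity alone the bounds on PN are max{0,(p₁−p₀)/p₁} ≤ PN ≤ min{1,(1−p₀)/p₁}.
  lower = (p₁ − p₀)/p₁ = 0.615 / 0.844 ≈ 0.7287
  upper = min{1, (1 − p₀)/p₁} = 0.771 / 0.844 ≈ 0.9135

0.729 ≤ PN ≤ 0.914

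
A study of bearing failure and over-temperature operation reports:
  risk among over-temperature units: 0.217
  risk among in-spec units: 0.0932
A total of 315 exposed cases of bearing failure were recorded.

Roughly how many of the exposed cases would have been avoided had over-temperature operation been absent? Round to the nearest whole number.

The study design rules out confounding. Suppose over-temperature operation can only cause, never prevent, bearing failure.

Let p₁ = 0.217, p₀ = 0.0932.
PN = (p₁ − p₀)/p₁ = (0.217 − 0.0932) / 0.217 ≈ 0.57051.
Attributable cases ≈ PN × (exposed cases) = 0.57051 × 315 ≈ 179.71.

about 180 cases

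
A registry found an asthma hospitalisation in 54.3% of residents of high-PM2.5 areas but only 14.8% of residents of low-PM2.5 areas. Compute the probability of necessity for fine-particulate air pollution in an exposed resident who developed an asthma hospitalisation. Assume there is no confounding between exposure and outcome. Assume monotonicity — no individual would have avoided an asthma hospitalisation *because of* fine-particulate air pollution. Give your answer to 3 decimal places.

p₁ = 0.543, p₀ = 0.148.
Under exogeneity and monotonicity, PN = (p₁ − p₀) / p₁.
PN = (0.543 − 0.148) / 0.543 = 0.395 / 0.543 ≈ 0.7274

PN ≈ 0.727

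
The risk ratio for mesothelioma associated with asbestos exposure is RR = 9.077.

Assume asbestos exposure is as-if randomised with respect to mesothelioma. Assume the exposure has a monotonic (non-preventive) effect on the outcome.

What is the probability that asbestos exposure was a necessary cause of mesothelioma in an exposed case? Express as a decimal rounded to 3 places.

PN ≈ 0.890

Under exogeneity and monotonicity, PN = (RR − 1) / RR = 1 − 1/RR.
PN = (9.077 − 1) / 9.077 = 8.077 / 9.077 ≈ 0.8898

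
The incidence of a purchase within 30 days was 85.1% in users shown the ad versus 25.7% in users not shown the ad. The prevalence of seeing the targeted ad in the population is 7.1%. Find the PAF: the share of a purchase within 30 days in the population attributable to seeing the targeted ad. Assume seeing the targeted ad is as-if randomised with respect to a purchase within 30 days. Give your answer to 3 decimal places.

PAF ≈ 0.141

p₁ = 0.851, p₀ = 0.257.
Overall risk P(Y=1) = π·p₁ + (1−π)·p₀ = 0.071×0.851 + 0.929×0.257 = 0.29917.
Under exogeneity, PAF = [P(Y=1) − p₀] / P(Y=1).
PAF = (0.29917 − 0.257) / 0.29917 ≈ 0.1410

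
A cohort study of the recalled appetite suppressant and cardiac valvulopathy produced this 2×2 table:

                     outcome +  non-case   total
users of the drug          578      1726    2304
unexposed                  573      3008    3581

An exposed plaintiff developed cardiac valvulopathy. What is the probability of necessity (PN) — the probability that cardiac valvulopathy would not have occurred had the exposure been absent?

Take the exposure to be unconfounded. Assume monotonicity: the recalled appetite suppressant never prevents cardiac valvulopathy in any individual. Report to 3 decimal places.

p₁ = P(outcome | exposed) = 578/2304 = 0.25087
p₀ = P(outcome | unexposed) = 573/3581 = 0.16001
Under exogeneity and monotonicity, PN = (p₁ − p₀) / p₁.
PN = (0.25087 − 0.16001) / 0.25087 = 0.090857 / 0.25087 ≈ 0.3622

PN ≈ 0.362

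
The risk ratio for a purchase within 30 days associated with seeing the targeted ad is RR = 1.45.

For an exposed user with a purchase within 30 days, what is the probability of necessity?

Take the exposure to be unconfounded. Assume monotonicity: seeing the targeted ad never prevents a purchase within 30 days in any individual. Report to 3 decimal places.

PN ≈ 0.310

Under exogeneity and monotonicity, PN = (RR − 1) / RR = 1 − 1/RR.
PN = (1.45 − 1) / 1.45 = 0.45 / 1.45 ≈ 0.3103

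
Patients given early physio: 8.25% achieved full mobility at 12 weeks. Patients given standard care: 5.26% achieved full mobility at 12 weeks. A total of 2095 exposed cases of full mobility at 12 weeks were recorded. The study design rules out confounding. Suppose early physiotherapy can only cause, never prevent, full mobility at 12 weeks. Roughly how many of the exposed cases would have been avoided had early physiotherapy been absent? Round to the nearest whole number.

about 759 cases

p₁ = 0.0825, p₀ = 0.0526.
PN = (p₁ − p₀)/p₁ = (0.0825 − 0.0526) / 0.0825 ≈ 0.36242.
Attributable cases ≈ PN × (exposed cases) = 0.36242 × 2095 ≈ 759.28.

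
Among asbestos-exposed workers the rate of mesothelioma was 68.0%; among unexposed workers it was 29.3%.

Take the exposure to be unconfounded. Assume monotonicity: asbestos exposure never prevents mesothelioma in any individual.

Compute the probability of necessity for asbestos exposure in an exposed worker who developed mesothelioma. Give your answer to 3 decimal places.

PN ≈ 0.569

p₁ = 0.68, p₀ = 0.293.
Under exogeneity and monotonicity, PN = (p₁ − p₀) / p₁.
PN = (0.68 − 0.293) / 0.68 = 0.387 / 0.68 ≈ 0.5691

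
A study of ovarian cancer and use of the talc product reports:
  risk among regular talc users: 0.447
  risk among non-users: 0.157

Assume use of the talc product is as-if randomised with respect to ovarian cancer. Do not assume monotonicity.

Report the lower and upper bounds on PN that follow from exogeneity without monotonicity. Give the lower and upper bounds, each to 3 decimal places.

Let p₁ = 0.447, p₀ = 0.157.
Under exogeneity alone the bounds on PN are max{0,(p₁−p₀)/p₁} ≤ PN ≤ min{1,(1−p₀)/p₁}.
  lower = (p₁ − p₀)/p₁ = 0.29 / 0.447 ≈ 0.6488
  upper = min{1, (1 − p₀)/p₁} = 0.843 / 0.447 ≈ 1.8859 → capped at 1

0.649 ≤ PN ≤ 1.000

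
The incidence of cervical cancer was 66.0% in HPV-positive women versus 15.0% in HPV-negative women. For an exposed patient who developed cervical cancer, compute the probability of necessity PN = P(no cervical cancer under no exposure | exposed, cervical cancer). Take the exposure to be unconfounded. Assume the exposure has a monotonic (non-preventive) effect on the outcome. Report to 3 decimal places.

PN ≈ 0.773

p₁ = 0.66, p₀ = 0.15.
Under exogeneity and monotonicity, PN = (p₁ − p₀) / p₁.
PN = (0.66 − 0.15) / 0.66 = 0.51 / 0.66 ≈ 0.7727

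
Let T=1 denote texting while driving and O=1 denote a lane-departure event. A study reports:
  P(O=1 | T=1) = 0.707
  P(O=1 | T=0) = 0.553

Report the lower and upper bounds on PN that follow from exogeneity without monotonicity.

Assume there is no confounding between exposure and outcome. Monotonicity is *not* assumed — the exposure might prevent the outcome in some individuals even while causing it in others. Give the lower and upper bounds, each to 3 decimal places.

0.218 ≤ PN ≤ 0.632

Let p₁ = 0.707, p₀ = 0.553.
Under exogeneity alone the bounds on PN are max{0,(p₁−p₀)/p₁} ≤ PN ≤ min{1,(1−p₀)/p₁}.
  lower = (p₁ − p₀)/p₁ = 0.154 / 0.707 ≈ 0.2178
  upper = min{1, (1 − p₀)/p₁} = 0.447 / 0.707 ≈ 0.6322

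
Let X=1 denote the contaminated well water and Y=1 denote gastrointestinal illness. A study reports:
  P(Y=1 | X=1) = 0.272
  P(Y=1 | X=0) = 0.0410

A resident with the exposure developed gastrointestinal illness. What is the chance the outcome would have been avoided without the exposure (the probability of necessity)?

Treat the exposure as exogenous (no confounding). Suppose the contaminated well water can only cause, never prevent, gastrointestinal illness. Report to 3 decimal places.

Let p₁ = 0.272, p₀ = 0.041.
Under exogeneity and monotonicity, PN = (p₁ − p₀) / p₁.
PN = (0.272 − 0.041) / 0.272 = 0.231 / 0.272 ≈ 0.8493

PN ≈ 0.849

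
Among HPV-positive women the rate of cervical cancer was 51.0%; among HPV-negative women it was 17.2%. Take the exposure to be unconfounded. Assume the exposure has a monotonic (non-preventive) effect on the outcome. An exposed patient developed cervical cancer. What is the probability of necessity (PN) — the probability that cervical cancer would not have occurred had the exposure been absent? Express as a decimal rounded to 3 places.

p₁ = 0.51, p₀ = 0.172.
Under exogeneity and monotonicity, PN = (p₁ − p₀) / p₁.
PN = (0.51 − 0.172) / 0.51 = 0.338 / 0.51 ≈ 0.6627

PN ≈ 0.663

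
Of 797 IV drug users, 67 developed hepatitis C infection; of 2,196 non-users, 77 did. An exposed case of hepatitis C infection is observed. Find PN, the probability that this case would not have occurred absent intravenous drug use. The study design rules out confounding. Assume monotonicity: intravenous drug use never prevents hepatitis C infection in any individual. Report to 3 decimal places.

p₁ = P(outcome | exposed) = 67/797 = 0.084065
p₀ = P(outcome | unexposed) = 77/2196 = 0.035064
Under exogeneity and monotonicity, PN = (p₁ − p₀) / p₁.
PN = (0.084065 − 0.035064) / 0.084065 = 0.049001 / 0.084065 ≈ 0.5829

PN ≈ 0.583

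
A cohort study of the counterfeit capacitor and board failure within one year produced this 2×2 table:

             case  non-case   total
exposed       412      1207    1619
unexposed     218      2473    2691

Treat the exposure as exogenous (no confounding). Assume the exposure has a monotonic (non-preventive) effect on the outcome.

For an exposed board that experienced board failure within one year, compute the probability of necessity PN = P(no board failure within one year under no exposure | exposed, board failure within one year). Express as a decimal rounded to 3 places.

p₁ = P(outcome | exposed) = 412/1619 = 0.25448
p₀ = P(outcome | unexposed) = 218/2691 = 0.081011
Under exogeneity and monotonicity, PN = (p₁ − p₀)/p₁.
PN = (0.25448 − 0.081011) / 0.25448 ≈ 0.6817

PN ≈ 0.682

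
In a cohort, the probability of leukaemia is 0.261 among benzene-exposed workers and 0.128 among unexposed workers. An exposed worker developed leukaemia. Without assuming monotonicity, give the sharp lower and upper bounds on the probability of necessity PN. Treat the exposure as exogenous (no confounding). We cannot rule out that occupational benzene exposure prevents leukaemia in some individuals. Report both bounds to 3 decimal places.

0.510 ≤ PN ≤ 1.000

Let p₁ = 0.261, p₀ = 0.128.
Under exogeneity alone the bounds on PN are max{0,(p₁−p₀)/p₁} ≤ PN ≤ min{1,(1−p₀)/p₁}.
  lower = (p₁ − p₀)/p₁ = 0.133 / 0.261 ≈ 0.5096
  upper = min{1, (1 − p₀)/p₁} = 0.872 / 0.261 ≈ 3.3410 → capped at 1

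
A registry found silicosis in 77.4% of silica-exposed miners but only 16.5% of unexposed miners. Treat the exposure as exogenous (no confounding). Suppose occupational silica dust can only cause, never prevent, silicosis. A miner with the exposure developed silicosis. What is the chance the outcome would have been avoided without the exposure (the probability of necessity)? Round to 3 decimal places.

PN ≈ 0.787

p₁ = 0.774, p₀ = 0.165.
Under exogeneity and monotonicity, PN = (p₁ − p₀) / p₁.
PN = (0.774 − 0.165) / 0.774 = 0.609 / 0.774 ≈ 0.7868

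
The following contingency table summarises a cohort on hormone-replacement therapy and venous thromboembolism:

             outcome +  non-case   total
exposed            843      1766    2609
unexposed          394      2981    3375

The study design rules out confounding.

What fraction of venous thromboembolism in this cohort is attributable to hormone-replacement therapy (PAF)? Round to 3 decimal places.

PAF ≈ 0.435

p₁ = P(outcome | exposed) = 843/2609 = 0.32311
p₀ = P(outcome | unexposed) = 394/3375 = 0.11674
Exposure prevalence π = 2609/5984 = 0.436; overall risk P(Y=1) = 0.20672.
Under exogeneity, PAF = [P(Y=1) − p₀]/P(Y=1).
PAF = (0.20672 − 0.11674) / 0.20672 ≈ 0.4353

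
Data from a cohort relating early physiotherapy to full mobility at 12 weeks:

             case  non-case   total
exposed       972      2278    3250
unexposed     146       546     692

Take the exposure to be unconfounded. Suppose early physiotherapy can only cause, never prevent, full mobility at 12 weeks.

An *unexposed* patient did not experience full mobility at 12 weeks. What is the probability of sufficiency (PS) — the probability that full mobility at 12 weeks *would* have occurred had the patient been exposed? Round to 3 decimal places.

p₁ = P(outcome | exposed) = 972/3250 = 0.29908
p₀ = P(outcome | unexposed) = 146/692 = 0.21098
Under exogeneity and monotonicity, PS = (p₁ − p₀) / (1 − p₀).
PS = (0.29908 − 0.21098) / (1 − 0.21098) = 0.088094 / 0.78902 ≈ 0.1117

PS ≈ 0.112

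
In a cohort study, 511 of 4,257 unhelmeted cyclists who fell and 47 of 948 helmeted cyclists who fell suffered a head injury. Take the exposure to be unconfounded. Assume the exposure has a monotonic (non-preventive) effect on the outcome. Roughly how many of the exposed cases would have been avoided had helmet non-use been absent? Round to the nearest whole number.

about 300 cases

p₁ = P(outcome | exposed) = 511/4257 = 0.12004
p₀ = P(outcome | unexposed) = 47/948 = 0.049578
PN = (p₁ − p₀)/p₁ = (0.12004 − 0.049578) / 0.12004 ≈ 0.58698.
Attributable cases ≈ PN × (exposed cases) = 0.58698 × 511 ≈ 299.95.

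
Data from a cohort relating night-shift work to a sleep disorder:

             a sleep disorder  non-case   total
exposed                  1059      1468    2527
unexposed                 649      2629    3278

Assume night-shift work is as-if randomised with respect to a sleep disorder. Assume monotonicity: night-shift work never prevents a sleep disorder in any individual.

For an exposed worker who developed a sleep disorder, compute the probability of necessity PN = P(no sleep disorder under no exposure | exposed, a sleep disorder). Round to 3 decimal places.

p₁ = P(outcome | exposed) = 1059/2527 = 0.41907
p₀ = P(outcome | unexposed) = 649/3278 = 0.19799
Under exogeneity and monotonicity, PN = (p₁ − p₀) / p₁.
PN = (0.41907 − 0.19799) / 0.41907 = 0.22109 / 0.41907 ≈ 0.5276

PN ≈ 0.528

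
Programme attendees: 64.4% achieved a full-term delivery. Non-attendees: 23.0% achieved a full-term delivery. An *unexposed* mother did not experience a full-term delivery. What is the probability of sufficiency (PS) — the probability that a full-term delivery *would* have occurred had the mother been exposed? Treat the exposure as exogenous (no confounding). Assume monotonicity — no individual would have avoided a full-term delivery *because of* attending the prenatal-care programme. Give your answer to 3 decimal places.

PS ≈ 0.538

p₁ = 0.644, p₀ = 0.23.
Under exogeneity and monotonicity, PS = (p₁ − p₀) / (1 − p₀).
PS = (0.644 − 0.23) / (1 − 0.23) = 0.414 / 0.77 ≈ 0.5377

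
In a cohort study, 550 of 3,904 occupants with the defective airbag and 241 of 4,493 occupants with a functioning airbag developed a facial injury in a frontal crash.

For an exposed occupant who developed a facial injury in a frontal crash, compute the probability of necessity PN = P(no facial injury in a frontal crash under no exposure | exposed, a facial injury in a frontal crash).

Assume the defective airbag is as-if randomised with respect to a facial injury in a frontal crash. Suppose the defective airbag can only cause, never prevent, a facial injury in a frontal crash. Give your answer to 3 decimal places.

PN ≈ 0.619

p₁ = P(outcome | exposed) = 550/3904 = 0.14088
p₀ = P(outcome | unexposed) = 241/4493 = 0.053639
Under exogeneity and monotonicity, PN = (p₁ − p₀) / p₁.
PN = (0.14088 − 0.053639) / 0.14088 = 0.087242 / 0.14088 ≈ 0.6193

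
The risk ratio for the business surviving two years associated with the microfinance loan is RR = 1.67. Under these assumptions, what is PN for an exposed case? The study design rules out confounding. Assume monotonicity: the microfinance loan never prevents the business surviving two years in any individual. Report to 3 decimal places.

PN ≈ 0.401

Under exogeneity and monotonicity, PN = (RR − 1) / RR = 1 − 1/RR.
PN = (1.67 − 1) / 1.67 = 0.67 / 1.67 ≈ 0.4012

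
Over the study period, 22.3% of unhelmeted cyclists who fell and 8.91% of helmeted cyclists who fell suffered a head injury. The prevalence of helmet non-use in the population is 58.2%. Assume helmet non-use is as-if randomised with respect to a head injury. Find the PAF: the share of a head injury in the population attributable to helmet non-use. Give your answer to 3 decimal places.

PAF ≈ 0.467

p₁ = 0.223, p₀ = 0.0891.
Overall risk P(Y=1) = π·p₁ + (1−π)·p₀ = 0.582×0.223 + 0.418×0.0891 = 0.16703.
Under exogeneity, PAF = [P(Y=1) − p₀] / P(Y=1).
PAF = (0.16703 − 0.0891) / 0.16703 ≈ 0.4666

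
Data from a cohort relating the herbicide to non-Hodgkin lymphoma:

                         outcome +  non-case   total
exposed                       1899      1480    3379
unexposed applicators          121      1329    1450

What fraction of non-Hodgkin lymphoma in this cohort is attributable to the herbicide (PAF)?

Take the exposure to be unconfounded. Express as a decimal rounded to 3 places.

PAF ≈ 0.801

p₁ = P(outcome | exposed) = 1899/3379 = 0.562
p₀ = P(outcome | unexposed) = 121/1450 = 0.083448
Exposure prevalence π = 3379/4829 = 0.69973; overall risk P(Y=1) = 0.41831.
Under exogeneity, PAF = [P(Y=1) − p₀]/P(Y=1).
PAF = (0.41831 − 0.083448) / 0.41831 ≈ 0.8005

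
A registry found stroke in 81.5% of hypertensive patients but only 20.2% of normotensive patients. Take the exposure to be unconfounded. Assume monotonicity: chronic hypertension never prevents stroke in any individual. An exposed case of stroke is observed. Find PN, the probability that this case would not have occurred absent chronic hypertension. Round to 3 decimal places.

p₁ = 0.815, p₀ = 0.202.
Under exogeneity and monotonicity, PN = (p₁ − p₀) / p₁.
PN = (0.815 − 0.202) / 0.815 = 0.613 / 0.815 ≈ 0.7521

PN ≈ 0.752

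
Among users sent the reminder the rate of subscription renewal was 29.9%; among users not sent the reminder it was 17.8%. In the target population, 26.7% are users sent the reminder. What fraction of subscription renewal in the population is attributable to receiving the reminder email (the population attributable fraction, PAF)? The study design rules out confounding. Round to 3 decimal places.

p₁ = 0.299, p₀ = 0.178.
Overall risk P(Y=1) = π·p₁ + (1−π)·p₀ = 0.267×0.299 + 0.733×0.178 = 0.21031.
Under exogeneity, PAF = [P(Y=1) − p₀] / P(Y=1).
PAF = (0.21031 − 0.178) / 0.21031 ≈ 0.1536

PAF ≈ 0.154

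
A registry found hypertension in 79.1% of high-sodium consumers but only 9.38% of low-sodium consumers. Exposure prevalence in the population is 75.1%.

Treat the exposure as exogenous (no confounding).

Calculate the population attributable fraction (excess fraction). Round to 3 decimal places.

p₁ = 0.791, p₀ = 0.0938.
Overall risk P(Y=1) = π·p₁ + (1−π)·p₀ = 0.751×0.791 + 0.249×0.0938 = 0.6174.
Under exogeneity, PAF = [P(Y=1) − p₀] / P(Y=1).
PAF = (0.6174 − 0.0938) / 0.6174 ≈ 0.8481

PAF ≈ 0.848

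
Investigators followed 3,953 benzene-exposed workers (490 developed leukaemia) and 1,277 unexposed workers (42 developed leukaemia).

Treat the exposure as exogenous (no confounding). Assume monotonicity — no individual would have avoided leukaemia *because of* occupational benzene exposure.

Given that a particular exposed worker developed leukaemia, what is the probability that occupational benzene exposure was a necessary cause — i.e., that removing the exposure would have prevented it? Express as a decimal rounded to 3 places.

p₁ = P(outcome | exposed) = 490/3953 = 0.12396
p₀ = P(outcome | unexposed) = 42/1277 = 0.03289
Under exogeneity and monotonicity, PN = (p₁ − p₀) / p₁.
PN = (0.12396 − 0.03289) / 0.12396 = 0.091067 / 0.12396 ≈ 0.7347

PN ≈ 0.735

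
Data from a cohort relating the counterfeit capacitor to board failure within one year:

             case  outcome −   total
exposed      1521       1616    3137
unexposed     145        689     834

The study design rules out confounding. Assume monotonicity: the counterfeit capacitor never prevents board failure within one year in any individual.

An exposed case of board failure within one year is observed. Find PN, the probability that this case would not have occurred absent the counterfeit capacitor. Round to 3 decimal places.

PN ≈ 0.641

p₁ = P(outcome | exposed) = 1521/3137 = 0.48486
p₀ = P(outcome | unexposed) = 145/834 = 0.17386
Under exogeneity and monotonicity, PN = (p₁ − p₀)/p₁.
PN = (0.48486 − 0.17386) / 0.48486 ≈ 0.6414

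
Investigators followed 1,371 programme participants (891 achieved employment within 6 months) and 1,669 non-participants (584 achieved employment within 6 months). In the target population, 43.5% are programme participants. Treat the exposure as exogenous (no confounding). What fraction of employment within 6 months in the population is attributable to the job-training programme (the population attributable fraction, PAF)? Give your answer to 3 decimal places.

p₁ = P(outcome | exposed) = 891/1371 = 0.64989
p₀ = P(outcome | unexposed) = 584/1669 = 0.34991
Overall risk P(Y=1) = π·p₁ + (1−π)·p₀ = 0.435×0.64989 + 0.565×0.34991 = 0.4804.
Under exogeneity, PAF = [P(Y=1) − p₀] / P(Y=1).
PAF = (0.4804 − 0.34991) / 0.4804 ≈ 0.2716

PAF ≈ 0.272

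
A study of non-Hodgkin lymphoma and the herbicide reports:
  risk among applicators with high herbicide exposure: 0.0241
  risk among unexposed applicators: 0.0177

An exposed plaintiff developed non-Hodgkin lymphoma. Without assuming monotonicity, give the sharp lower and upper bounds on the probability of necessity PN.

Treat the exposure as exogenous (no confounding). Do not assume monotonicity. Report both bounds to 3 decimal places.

0.266 ≤ PN ≤ 1.000

Let p₁ = 0.0241, p₀ = 0.0177.
Under exogeneity alone the bounds on PN are max{0,(p₁−p₀)/p₁} ≤ PN ≤ min{1,(1−p₀)/p₁}.
  lower = (p₁ − p₀)/p₁ = 0.0064 / 0.0241 ≈ 0.2656
  upper = min{1, (1 − p₀)/p₁} = 0.9823 / 0.0241 ≈ 40.7593 → capped at 1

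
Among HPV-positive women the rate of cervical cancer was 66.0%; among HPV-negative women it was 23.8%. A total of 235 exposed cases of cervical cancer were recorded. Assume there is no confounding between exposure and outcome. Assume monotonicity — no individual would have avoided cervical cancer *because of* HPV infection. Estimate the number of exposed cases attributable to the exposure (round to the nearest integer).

about 150 cases

p₁ = 0.66, p₀ = 0.238.
PN = (p₁ − p₀)/p₁ = (0.66 − 0.238) / 0.66 ≈ 0.63939.
Attributable cases ≈ PN × (exposed cases) = 0.63939 × 235 ≈ 150.26.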